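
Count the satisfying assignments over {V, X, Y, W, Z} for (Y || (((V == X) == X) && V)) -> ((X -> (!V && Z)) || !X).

Initial set: {((Y || (((V == X) == X) && V)) -> ((X -> (!V && Z)) || !X))}.
((Y || (((V == X) == X) && V)) -> ((X -> (!V && Z)) || !X)): β-rule — branch into !(Y || (((V == X) == X) && V))  //  ((X -> (!V && Z)) || !X).
  branch 1 (add !(Y || (((V == X) == X) && V))):
    !(Y || (((V == X) == X) && V)): α-rule — add !Y, !(((V == X) == X) && V).
    !(((V == X) == X) && V): β-rule — branch into !((V == X) == X)  //  !V.
      branch 1.1 (add !((V == X) == X)):
        !((V == X) == X): β-rule — branch into (V == X), !X  //  !(V == X), X.
          branch 1.1.1 (add (V == X), !X):
            (V == X): β-rule — branch into V, X  //  !V, !X.
              branch 1.1.1.1 (add V, X):
                × closes — contains both X and !X.
              branch 1.1.1.2 (add !V, !X):
                ○ open, literals {V=false, X=false, Y=false}.
          branch 1.1.2 (add !(V == X), X):
            !(V == X): β-rule — branch into V, !X  //  !V, X.
              branch 1.1.2.1 (add V, !X):
                × closes — contains both X and !X.
              branch 1.1.2.2 (add !V, X):
                ○ open, literals {V=false, X=true, Y=false}.
      branch 1.2 (add !V):
        ○ open, literals {V=false, Y=false}.
  branch 2 (add ((X -> (!V && Z)) || !X)):
    ((X -> (!V && Z)) || !X): β-rule — branch into (X -> (!V && Z))  //  !X.
      branch 2.1 (add (X -> (!V && Z))):
        (X -> (!V && Z)): β-rule — branch into !X  //  (!V && Z).
          branch 2.1.1 (add !X):
            ○ open, literals {X=false}.
          branch 2.1.2 (add (!V && Z)):
            (!V && Z): α-rule — add !V, Z.
            ○ open, literals {V=false, Z=true}.
      branch 2.2 (add !X):
        ○ open, literals {X=false}.
2 branches closed, 6 open.
Each open branch fixes some atoms; the unmentioned ones are free. Counting distinct full assignments: branch {V=false, X=false, Y=false} (W, Z) contributes 4 new; branch {V=false, X=true, Y=false} (W, Z) contributes 4 new; branch {V=false, Y=false} (X, W, Z) contributes 0 new; branch {X=false} (V, Y, W, Z) contributes 12 new; branch {V=false, Z=true} (X, Y, W) contributes 2 new; branch {X=false} (V, Y, W, Z) contributes 0 new. Total: 22.

22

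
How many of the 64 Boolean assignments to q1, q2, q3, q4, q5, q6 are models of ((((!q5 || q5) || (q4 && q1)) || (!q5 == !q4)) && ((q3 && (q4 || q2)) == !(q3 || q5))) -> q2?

48

Initial set: {T (((((!q5 || q5) || (q4 && q1)) || (!q5 == !q4)) && ((q3 && (q4 || q2)) == !(q3 || q5))) -> q2)}.
T (((((!q5 || q5) || (q4 && q1)) || (!q5 == !q4)) && ((q3 && (q4 || q2)) == !(q3 || q5))) -> q2): β-rule — branch into F ((((!q5 || q5) || (q4 && q1)) || (!q5 == !q4)) && ((q3 && (q4 || q2)) == !(q3 || q5)))  //  T q2.
  branch 1 (add F ((((!q5 || q5) || (q4 && q1)) || (!q5 == !q4)) && ((q3 && (q4 || q2)) == !(q3 || q5)))):
    F ((((!q5 || q5) || (q4 && q1)) || (!q5 == !q4)) && ((q3 && (q4 || q2)) == !(q3 || q5))): β-rule — branch into F (((!q5 || q5) || (q4 && q1)) || (!q5 == !q4))  //  F ((q3 && (q4 || q2)) == !(q3 || q5)).
      branch 1.1 (add F (((!q5 || q5) || (q4 && q1)) || (!q5 == !q4))):
        F (((!q5 || q5) || (q4 && q1)) || (!q5 == !q4)): α-rule — add F ((!q5 || q5) || (q4 && q1)), F (!q5 == !q4).
        F ((!q5 || q5) || (q4 && q1)): α-rule — add F (!q5 || q5), F (q4 && q1).
        F (!q5 || q5): α-rule — add F !q5, F q5.
        × closes — contains both q5 and !q5.
      branch 1.2 (add F ((q3 && (q4 || q2)) == !(q3 || q5))):
        F ((q3 && (q4 || q2)) == !(q3 || q5)): β-rule — branch into T (q3 && (q4 || q2)), F !(q3 || q5)  //  F (q3 && (q4 || q2)), T !(q3 || q5).
          branch 1.2.1 (add T (q3 && (q4 || q2)), F !(q3 || q5)):
            T (q3 && (q4 || q2)): α-rule — add T q3, T (q4 || q2).
            F !(q3 || q5): β-rule — branch into T q3  //  T q5.
              branch 1.2.1.1 (add T q3):
                T (q4 || q2): β-rule — branch into T q4  //  T q2.
                  branch 1.2.1.1.1 (add T q4):
                    ○ open, literals {q3=T, q4=T}.
                  branch 1.2.1.1.2 (add T q2):
                    ○ open, literals {q2=T, q3=T}.
              branch 1.2.1.2 (add T q5):
                T (q4 || q2): β-rule — branch into T q4  //  T q2.
                  branch 1.2.1.2.1 (add T q4):
                    ○ open, literals {q3=T, q4=T, q5=T}.
                  branch 1.2.1.2.2 (add T q2):
                    ○ open, literals {q2=T, q3=T, q5=T}.
          branch 1.2.2 (add F (q3 && (q4 || q2)), T !(q3 || q5)):
            T !(q3 || q5): α-rule — add F q3, F q5.
            F (q3 && (q4 || q2)): β-rule — branch into F q3  //  F (q4 || q2).
              branch 1.2.2.1 (add F q3):
                ○ open, literals {q3=F, q5=F}.
              branch 1.2.2.2 (add F (q4 || q2)):
                F (q4 || q2): α-rule — add F q4, F q2.
                ○ open, literals {q2=F, q3=F, q4=F, q5=F}.
  branch 2 (add T q2):
    ○ open, literals {q2=T}.
1 branch closed, 7 open.
Each open branch fixes some atoms; the unmentioned ones are free. Counting distinct full assignments: branch {q3=T, q4=T} (q1, q2, q5, q6) contributes 16 new; branch {q2=T, q3=T} (q1, q4, q5, q6) contributes 8 new; branch {q3=T, q4=T, q5=T} (q1, q2, q6) contributes 0 new; branch {q2=T, q3=T, q5=T} (q1, q4, q6) contributes 0 new; branch {q3=F, q5=F} (q1, q2, q4, q6) contributes 16 new; branch {q2=F, q3=F, q4=F, q5=F} (q1, q6) contributes 0 new; branch {q2=T} (q1, q3, q4, q5, q6) contributes 8 new. Total: 48.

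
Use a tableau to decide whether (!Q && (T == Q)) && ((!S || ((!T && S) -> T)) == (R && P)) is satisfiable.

Satisfiable

Initial set: {T ((!Q && (T == Q)) && ((!S || ((!T && S) -> T)) == (R && P)))}.
T ((!Q && (T == Q)) && ((!S || ((!T && S) -> T)) == (R && P))): α-rule — add T (!Q && (T == Q)), T ((!S || ((!T && S) -> T)) == (R && P)).
T (!Q && (T == Q)): α-rule — add T !Q, T (T == Q).
T ((!S || ((!T && S) -> T)) == (R && P)): β-rule — branch into T (!S || ((!T && S) -> T)), T (R && P)  //  F (!S || ((!T && S) -> T)), F (R && P).
  branch 1 (add T (!S || ((!T && S) -> T)), T (R && P)):
    T (R && P): α-rule — add T R, T P.
    T (T == Q): β-rule — branch into T T, T Q  //  F T, F Q.
      branch 1.1 (add T T, T Q):
        × closes — contains both Q and !Q.
      branch 1.2 (add F T, F Q):
        T (!S || ((!T && S) -> T)): β-rule — branch into T !S  //  T ((!T && S) -> T).
          branch 1.2.1 (add T !S):
            ○ open, literals {P=T, Q=F, R=T, S=F, T=F}.
          branch 1.2.2 (add T ((!T && S) -> T)):
            T ((!T && S) -> T): β-rule — branch into F (!T && S)  //  T T.
              branch 1.2.2.1 (add F (!T && S)):
                F (!T && S): β-rule — branch into F !T  //  F S.
                  branch 1.2.2.1.1 (add F !T):
                    × closes — contains both T and !T.
                  branch 1.2.2.1.2 (add F S):
                    ○ open, literals {P=T, Q=F, R=T, S=F, T=F}.
              branch 1.2.2.2 (add T T):
                × closes — contains both T and !T.
  branch 2 (add F (!S || ((!T && S) -> T)), F (R && P)):
    F (!S || ((!T && S) -> T)): α-rule — add F !S, F ((!T && S) -> T).
    F ((!T && S) -> T): α-rule — add T (!T && S), F T.
    T (!T && S): α-rule — add T !T, T S.
    T (T == Q): β-rule — branch into T T, T Q  //  F T, F Q.
      branch 2.1 (add T T, T Q):
        × closes — contains both T and !T.
      branch 2.2 (add F T, F Q):
        F (R && P): β-rule — branch into F R  //  F P.
          branch 2.2.1 (add F R):
            ○ open, literals {Q=F, R=F, S=T, T=F}.
          branch 2.2.2 (add F P):
            ○ open, literals {P=F, Q=F, S=T, T=F}.
4 branches closed, 4 open.
An open branch gives a satisfying assignment: P=T, Q=F, R=T, S=F, T=F.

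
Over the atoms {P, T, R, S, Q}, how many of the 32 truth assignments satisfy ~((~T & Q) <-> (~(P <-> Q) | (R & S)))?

18

Initial set: {T ~((~T & Q) <-> (~(P <-> Q) | (R & S)))}.
T ~((~T & Q) <-> (~(P <-> Q) | (R & S))): β-rule — branch into T (~T & Q), F (~(P <-> Q) | (R & S))  //  F (~T & Q), T (~(P <-> Q) | (R & S)).
  branch 1 (add T (~T & Q), F (~(P <-> Q) | (R & S))):
    T (~T & Q): α-rule — add T ~T, T Q.
    F (~(P <-> Q) | (R & S)): α-rule — add F ~(P <-> Q), F (R & S).
    F ~(P <-> Q): β-rule — branch into T P, T Q  //  F P, F Q.
      branch 1.1 (add T P, T Q):
        F (R & S): β-rule — branch into F R  //  F S.
          branch 1.1.1 (add F R):
            ○ open, literals {P=1, Q=1, R=0, T=0}.
          branch 1.1.2 (add F S):
            ○ open, literals {P=1, Q=1, S=0, T=0}.
      branch 1.2 (add F P, F Q):
        × closes — contains both Q and ~Q.
  branch 2 (add F (~T & Q), T (~(P <-> Q) | (R & S))):
    F (~T & Q): β-rule — branch into F ~T  //  F Q.
      branch 2.1 (add F ~T):
        T (~(P <-> Q) | (R & S)): β-rule — branch into T ~(P <-> Q)  //  T (R & S).
          branch 2.1.1 (add T ~(P <-> Q)):
            T ~(P <-> Q): β-rule — branch into T P, F Q  //  F P, T Q.
              branch 2.1.1.1 (add T P, F Q):
                ○ open, literals {P=1, Q=0, T=1}.
              branch 2.1.1.2 (add F P, T Q):
                ○ open, literals {P=0, Q=1, T=1}.
          branch 2.1.2 (add T (R & S)):
            T (R & S): α-rule — add T R, T S.
            ○ open, literals {R=1, S=1, T=1}.
      branch 2.2 (add F Q):
        T (~(P <-> Q) | (R & S)): β-rule — branch into T ~(P <-> Q)  //  T (R & S).
          branch 2.2.1 (add T ~(P <-> Q)):
            T ~(P <-> Q): β-rule — branch into T P, F Q  //  F P, T Q.
              branch 2.2.1.1 (add T P, F Q):
                ○ open, literals {P=1, Q=0}.
              branch 2.2.1.2 (add F P, T Q):
                × closes — contains both Q and ~Q.
          branch 2.2.2 (add T (R & S)):
            T (R & S): α-rule — add T R, T S.
            ○ open, literals {Q=0, R=1, S=1}.
2 branches closed, 7 open.
Each open branch fixes some atoms; the unmentioned ones are free. Counting distinct full assignments: branch {P=1, Q=1, R=0, T=0} (S) contributes 2 new; branch {P=1, Q=1, S=0, T=0} (R) contributes 1 new; branch {P=1, Q=0, T=1} (R, S) contributes 4 new; branch {P=0, Q=1, T=1} (R, S) contributes 4 new; branch {R=1, S=1, T=1} (P, Q) contributes 2 new; branch {P=1, Q=0} (T, R, S) contributes 4 new; branch {Q=0, R=1, S=1} (P, T) contributes 1 new. Total: 18.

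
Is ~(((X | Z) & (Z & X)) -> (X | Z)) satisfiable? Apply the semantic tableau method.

Initial set: {~(((X | Z) & (Z & X)) -> (X | Z))}.
~(((X | Z) & (Z & X)) -> (X | Z)): α-rule — add ((X | Z) & (Z & X)), ~(X | Z).
((X | Z) & (Z & X)): α-rule — add (X | Z), (Z & X).
~(X | Z): α-rule — add ~X, ~Z.
(Z & X): α-rule — add Z, X.
× closes — contains both Z and ~Z.
All 1 branch closes.
Every branch closed; the formula is unsatisfiable.

Unsatisfiable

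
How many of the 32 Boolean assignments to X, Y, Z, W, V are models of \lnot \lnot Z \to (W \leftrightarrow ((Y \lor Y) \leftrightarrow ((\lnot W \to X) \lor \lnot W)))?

Initial set: {(\lnot \lnot Z \to (W \leftrightarrow ((Y \lor Y) \leftrightarrow ((\lnot W \to X) \lor \lnot W))))}.
(\lnot \lnot Z \to (W \leftrightarrow ((Y \lor Y) \leftrightarrow ((\lnot W \to X) \lor \lnot W)))): β-rule — branch into \lnot \lnot \lnot Z  //  (W \leftrightarrow ((Y \lor Y) \leftrightarrow ((\lnot W \to X) \lor \lnot W))).
  branch 1 (add \lnot \lnot \lnot Z):
    \lnot \lnot \lnot Z: drop double negation, giving \lnot Z.
    ○ open, literals {Z=F}.
  branch 2 (add (W \leftrightarrow ((Y \lor Y) \leftrightarrow ((\lnot W \to X) \lor \lnot W)))):
    (W \leftrightarrow ((Y \lor Y) \leftrightarrow ((\lnot W \to X) \lor \lnot W))): β-rule — branch into W, ((Y \lor Y) \leftrightarrow ((\lnot W \to X) \lor \lnot W))  //  \lnot W, \lnot ((Y \lor Y) \leftrightarrow ((\lnot W \to X) \lor \lnot W)).
      branch 2.1 (add W, ((Y \lor Y) \leftrightarrow ((\lnot W \to X) \lor \lnot W))):
        ((Y \lor Y) \leftrightarrow ((\lnot W \to X) \lor \lnot W)): β-rule — branch into (Y \lor Y), ((\lnot W \to X) \lor \lnot W)  //  \lnot (Y \lor Y), \lnot ((\lnot W \to X) \lor \lnot W).
          branch 2.1.1 (add (Y \lor Y), ((\lnot W \to X) \lor \lnot W)):
            (Y \lor Y): β-rule — branch into Y  //  Y.
              branch 2.1.1.1 (add Y):
                ((\lnot W \to X) \lor \lnot W): β-rule — branch into (\lnot W \to X)  //  \lnot W.
                  branch 2.1.1.1.1 (add (\lnot W \to X)):
                    (\lnot W \to X): β-rule — branch into \lnot \lnot W  //  X.
                      branch 2.1.1.1.1.1 (add \lnot \lnot W):
                        ○ open, literals {W=T, Y=T}.
                      branch 2.1.1.1.1.2 (add X):
                        ○ open, literals {W=T, X=T, Y=T}.
                  branch 2.1.1.1.2 (add \lnot W):
                    × closes — contains both W and \lnot W.
              branch 2.1.1.2 (add Y):
                ((\lnot W \to X) \lor \lnot W): β-rule — branch into (\lnot W \to X)  //  \lnot W.
                  branch 2.1.1.2.1 (add (\lnot W \to X)):
                    (\lnot W \to X): β-rule — branch into \lnot \lnot W  //  X.
                      branch 2.1.1.2.1.1 (add \lnot \lnot W):
                        ○ open, literals {W=T, Y=T}.
                      branch 2.1.1.2.1.2 (add X):
                        ○ open, literals {W=T, X=T, Y=T}.
                  branch 2.1.1.2.2 (add \lnot W):
                    × closes — contains both W and \lnot W.
          branch 2.1.2 (add \lnot (Y \lor Y), \lnot ((\lnot W \to X) \lor \lnot W)):
            \lnot (Y \lor Y): α-rule — add \lnot Y, \lnot Y.
            \lnot ((\lnot W \to X) \lor \lnot W): α-rule — add \lnot (\lnot W \to X), \lnot \lnot W.
            \lnot (\lnot W \to X): α-rule — add \lnot W, \lnot X.
            × closes — contains both W and \lnot W.
      branch 2.2 (add \lnot W, \lnot ((Y \lor Y) \leftrightarrow ((\lnot W \to X) \lor \lnot W))):
        \lnot ((Y \lor Y) \leftrightarrow ((\lnot W \to X) \lor \lnot W)): β-rule — branch into (Y \lor Y), \lnot ((\lnot W \to X) \lor \lnot W)  //  \lnot (Y \lor Y), ((\lnot W \to X) \lor \lnot W).
          branch 2.2.1 (add (Y \lor Y), \lnot ((\lnot W \to X) \lor \lnot W)):
            \lnot ((\lnot W \to X) \lor \lnot W): α-rule — add \lnot (\lnot W \to X), \lnot \lnot W.
            × closes — contains both W and \lnot W.
          branch 2.2.2 (add \lnot (Y \lor Y), ((\lnot W \to X) \lor \lnot W)):
            \lnot (Y \lor Y): α-rule — add \lnot Y, \lnot Y.
            ((\lnot W \to X) \lor \lnot W): β-rule — branch into (\lnot W \to X)  //  \lnot W.
              branch 2.2.2.1 (add (\lnot W \to X)):
                (\lnot W \to X): β-rule — branch into \lnot \lnot W  //  X.
                  branch 2.2.2.1.1 (add \lnot \lnot W):
                    × closes — contains both W and \lnot W.
                  branch 2.2.2.1.2 (add X):
                    ○ open, literals {W=F, X=T, Y=F}.
              branch 2.2.2.2 (add \lnot W):
                ○ open, literals {W=F, Y=F}.
5 branches closed, 7 open.
Each open branch fixes some atoms; the unmentioned ones are free. Counting distinct full assignments: branch {Z=F} (X, Y, W, V) contributes 16 new; branch {W=T, Y=T} (X, Z, V) contributes 4 new; branch {W=T, X=T, Y=T} (Z, V) contributes 0 new; branch {W=T, Y=T} (X, Z, V) contributes 0 new; branch {W=T, X=T, Y=T} (Z, V) contributes 0 new; branch {W=F, X=T, Y=F} (Z, V) contributes 2 new; branch {W=F, Y=F} (X, Z, V) contributes 2 new. Total: 24.

24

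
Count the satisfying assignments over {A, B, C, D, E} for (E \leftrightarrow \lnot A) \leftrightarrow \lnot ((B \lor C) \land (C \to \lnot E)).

16

Initial set: {((E \leftrightarrow \lnot A) \leftrightarrow \lnot ((B \lor C) \land (C \to \lnot E)))}.
((E \leftrightarrow \lnot A) \leftrightarrow \lnot ((B \lor C) \land (C \to \lnot E))): β-rule — branch into (E \leftrightarrow \lnot A), \lnot ((B \lor C) \land (C \to \lnot E))  //  \lnot (E \leftrightarrow \lnot A), \lnot \lnot ((B \lor C) \land (C \to \lnot E)).
  branch 1 (add (E \leftrightarrow \lnot A), \lnot ((B \lor C) \land (C \to \lnot E))):
    (E \leftrightarrow \lnot A): β-rule — branch into E, \lnot A  //  \lnot E, \lnot \lnot A.
      branch 1.1 (add E, \lnot A):
        \lnot ((B \lor C) \land (C \to \lnot E)): β-rule — branch into \lnot (B \lor C)  //  \lnot (C \to \lnot E).
          branch 1.1.1 (add \lnot (B \lor C)):
            \lnot (B \lor C): α-rule — add \lnot B, \lnot C.
            ○ open, literals {A=0, B=0, C=0, E=1}.
          branch 1.1.2 (add \lnot (C \to \lnot E)):
            \lnot (C \to \lnot E): α-rule — add C, \lnot \lnot E.
            ○ open, literals {A=0, C=1, E=1}.
      branch 1.2 (add \lnot E, \lnot \lnot A):
        \lnot ((B \lor C) \land (C \to \lnot E)): β-rule — branch into \lnot (B \lor C)  //  \lnot (C \to \lnot E).
          branch 1.2.1 (add \lnot (B \lor C)):
            \lnot (B \lor C): α-rule — add \lnot B, \lnot C.
            ○ open, literals {A=1, B=0, C=0, E=0}.
          branch 1.2.2 (add \lnot (C \to \lnot E)):
            \lnot (C \to \lnot E): α-rule — add C, \lnot \lnot E.
            × closes — contains both E and \lnot E.
  branch 2 (add \lnot (E \leftrightarrow \lnot A), \lnot \lnot ((B \lor C) \land (C \to \lnot E))):
    \lnot \lnot ((B \lor C) \land (C \to \lnot E)): α-rule — add (B \lor C), (C \to \lnot E).
    \lnot (E \leftrightarrow \lnot A): β-rule — branch into E, \lnot \lnot A  //  \lnot E, \lnot A.
      branch 2.1 (add E, \lnot \lnot A):
        (B \lor C): β-rule — branch into B  //  C.
          branch 2.1.1 (add B):
            (C \to \lnot E): β-rule — branch into \lnot C  //  \lnot E.
              branch 2.1.1.1 (add \lnot C):
                ○ open, literals {A=1, B=1, C=0, E=1}.
              branch 2.1.1.2 (add \lnot E):
                × closes — contains both E and \lnot E.
          branch 2.1.2 (add C):
            (C \to \lnot E): β-rule — branch into \lnot C  //  \lnot E.
              branch 2.1.2.1 (add \lnot C):
                × closes — contains both C and \lnot C.
              branch 2.1.2.2 (add \lnot E):
                × closes — contains both E and \lnot E.
      branch 2.2 (add \lnot E, \lnot A):
        (B \lor C): β-rule — branch into B  //  C.
          branch 2.2.1 (add B):
            (C \to \lnot E): β-rule — branch into \lnot C  //  \lnot E.
              branch 2.2.1.1 (add \lnot C):
                ○ open, literals {A=0, B=1, C=0, E=0}.
              branch 2.2.1.2 (add \lnot E):
                ○ open, literals {A=0, B=1, E=0}.
          branch 2.2.2 (add C):
            (C \to \lnot E): β-rule — branch into \lnot C  //  \lnot E.
              branch 2.2.2.1 (add \lnot C):
                × closes — contains both C and \lnot C.
              branch 2.2.2.2 (add \lnot E):
                ○ open, literals {A=0, C=1, E=0}.
5 branches closed, 7 open.
Each open branch fixes some atoms; the unmentioned ones are free. Counting distinct full assignments: branch {A=0, B=0, C=0, E=1} (D) contributes 2 new; branch {A=0, C=1, E=1} (B, D) contributes 4 new; branch {A=1, B=0, C=0, E=0} (D) contributes 2 new; branch {A=1, B=1, C=0, E=1} (D) contributes 2 new; branch {A=0, B=1, C=0, E=0} (D) contributes 2 new; branch {A=0, B=1, E=0} (C, D) contributes 2 new; branch {A=0, C=1, E=0} (B, D) contributes 2 new. Total: 16.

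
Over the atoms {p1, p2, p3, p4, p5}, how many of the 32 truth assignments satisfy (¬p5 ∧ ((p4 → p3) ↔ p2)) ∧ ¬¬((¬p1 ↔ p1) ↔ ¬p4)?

Initial set: {T ((¬p5 ∧ ((p4 → p3) ↔ p2)) ∧ ¬¬((¬p1 ↔ p1) ↔ ¬p4))}.
T ((¬p5 ∧ ((p4 → p3) ↔ p2)) ∧ ¬¬((¬p1 ↔ p1) ↔ ¬p4)): α-rule — add T (¬p5 ∧ ((p4 → p3) ↔ p2)), T ¬¬((¬p1 ↔ p1) ↔ ¬p4).
T (¬p5 ∧ ((p4 → p3) ↔ p2)): α-rule — add T ¬p5, T ((p4 → p3) ↔ p2).
T ¬¬((¬p1 ↔ p1) ↔ ¬p4): drop double negation, giving T ((¬p1 ↔ p1) ↔ ¬p4).
T ((p4 → p3) ↔ p2): β-rule — branch into T (p4 → p3), T p2  //  F (p4 → p3), F p2.
  branch 1 (add T (p4 → p3), T p2):
    T ((¬p1 ↔ p1) ↔ ¬p4): β-rule — branch into T (¬p1 ↔ p1), T ¬p4  //  F (¬p1 ↔ p1), F ¬p4.
      branch 1.1 (add T (¬p1 ↔ p1), T ¬p4):
        T (p4 → p3): β-rule — branch into F p4  //  T p3.
          branch 1.1.1 (add F p4):
            T (¬p1 ↔ p1): β-rule — branch into T ¬p1, T p1  //  F ¬p1, F p1.
              branch 1.1.1.1 (add T ¬p1, T p1):
                × closes — contains both p1 and ¬p1.
              branch 1.1.1.2 (add F ¬p1, F p1):
                × closes — contains both p1 and ¬p1.
          branch 1.1.2 (add T p3):
            T (¬p1 ↔ p1): β-rule — branch into T ¬p1, T p1  //  F ¬p1, F p1.
              branch 1.1.2.1 (add T ¬p1, T p1):
                × closes — contains both p1 and ¬p1.
              branch 1.1.2.2 (add F ¬p1, F p1):
                × closes — contains both p1 and ¬p1.
      branch 1.2 (add F (¬p1 ↔ p1), F ¬p4):
        T (p4 → p3): β-rule — branch into F p4  //  T p3.
          branch 1.2.1 (add F p4):
            × closes — contains both p4 and ¬p4.
          branch 1.2.2 (add T p3):
            F (¬p1 ↔ p1): β-rule — branch into T ¬p1, F p1  //  F ¬p1, T p1.
              branch 1.2.2.1 (add T ¬p1, F p1):
                ○ open, literals {p1=F, p2=T, p3=T, p4=T, p5=F}.
              branch 1.2.2.2 (add F ¬p1, T p1):
                ○ open, literals {p1=T, p2=T, p3=T, p4=T, p5=F}.
  branch 2 (add F (p4 → p3), F p2):
    F (p4 → p3): α-rule — add T p4, F p3.
    T ((¬p1 ↔ p1) ↔ ¬p4): β-rule — branch into T (¬p1 ↔ p1), T ¬p4  //  F (¬p1 ↔ p1), F ¬p4.
      branch 2.1 (add T (¬p1 ↔ p1), T ¬p4):
        × closes — contains both p4 and ¬p4.
      branch 2.2 (add F (¬p1 ↔ p1), F ¬p4):
        F (¬p1 ↔ p1): β-rule — branch into T ¬p1, F p1  //  F ¬p1, T p1.
          branch 2.2.1 (add T ¬p1, F p1):
            ○ open, literals {p1=F, p2=F, p3=F, p4=T, p5=F}.
          branch 2.2.2 (add F ¬p1, T p1):
            ○ open, literals {p1=T, p2=F, p3=F, p4=T, p5=F}.
6 branches closed, 4 open.
Each open branch fixes some atoms; the unmentioned ones are free. Counting distinct full assignments: branch {p1=F, p2=T, p3=T, p4=T, p5=F} (none free) contributes 1 new; branch {p1=T, p2=T, p3=T, p4=T, p5=F} (none free) contributes 1 new; branch {p1=F, p2=F, p3=F, p4=T, p5=F} (none free) contributes 1 new; branch {p1=T, p2=F, p3=F, p4=T, p5=F} (none free) contributes 1 new. Total: 4.

4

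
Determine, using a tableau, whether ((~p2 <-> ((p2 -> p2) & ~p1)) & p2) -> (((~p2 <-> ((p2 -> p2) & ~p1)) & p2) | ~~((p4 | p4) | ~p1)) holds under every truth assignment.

Valid

Assume the negation and expand:
Initial set: {~(((~p2 <-> ((p2 -> p2) & ~p1)) & p2) -> (((~p2 <-> ((p2 -> p2) & ~p1)) & p2) | ~~((p4 | p4) | ~p1)))}.
~(((~p2 <-> ((p2 -> p2) & ~p1)) & p2) -> (((~p2 <-> ((p2 -> p2) & ~p1)) & p2) | ~~((p4 | p4) | ~p1))): α-rule — add ((~p2 <-> ((p2 -> p2) & ~p1)) & p2), ~(((~p2 <-> ((p2 -> p2) & ~p1)) & p2) | ~~((p4 | p4) | ~p1)).
((~p2 <-> ((p2 -> p2) & ~p1)) & p2): α-rule — add (~p2 <-> ((p2 -> p2) & ~p1)), p2.
~(((~p2 <-> ((p2 -> p2) & ~p1)) & p2) | ~~((p4 | p4) | ~p1)): α-rule — add ~((~p2 <-> ((p2 -> p2) & ~p1)) & p2), ~~~((p4 | p4) | ~p1).
~~~((p4 | p4) | ~p1): drop double negation, giving ~((p4 | p4) | ~p1).
~((p4 | p4) | ~p1): α-rule — add ~(p4 | p4), ~~p1.
~(p4 | p4): α-rule — add ~p4, ~p4.
(~p2 <-> ((p2 -> p2) & ~p1)): β-rule — branch into ~p2, ((p2 -> p2) & ~p1)  //  ~~p2, ~((p2 -> p2) & ~p1).
  branch 1 (add ~p2, ((p2 -> p2) & ~p1)):
    × closes — contains both p2 and ~p2.
  branch 2 (add ~~p2, ~((p2 -> p2) & ~p1)):
    ~((~p2 <-> ((p2 -> p2) & ~p1)) & p2): β-rule — branch into ~(~p2 <-> ((p2 -> p2) & ~p1))  //  ~p2.
      branch 2.1 (add ~(~p2 <-> ((p2 -> p2) & ~p1))):
        ~((p2 -> p2) & ~p1): β-rule — branch into ~(p2 -> p2)  //  ~~p1.
          branch 2.1.1 (add ~(p2 -> p2)):
            ~(p2 -> p2): α-rule — add p2, ~p2.
            × closes — contains both p2 and ~p2.
          branch 2.1.2 (add ~~p1):
            ~(~p2 <-> ((p2 -> p2) & ~p1)): β-rule — branch into ~p2, ~((p2 -> p2) & ~p1)  //  ~~p2, ((p2 -> p2) & ~p1).
              branch 2.1.2.1 (add ~p2, ~((p2 -> p2) & ~p1)):
                × closes — contains both p2 and ~p2.
              branch 2.1.2.2 (add ~~p2, ((p2 -> p2) & ~p1)):
                ((p2 -> p2) & ~p1): α-rule — add (p2 -> p2), ~p1.
                × closes — contains both p1 and ~p1.
      branch 2.2 (add ~p2):
        × closes — contains both p2 and ~p2.
All 5 branches close.
Every branch closed, so the negation is unsatisfiable and the formula is valid.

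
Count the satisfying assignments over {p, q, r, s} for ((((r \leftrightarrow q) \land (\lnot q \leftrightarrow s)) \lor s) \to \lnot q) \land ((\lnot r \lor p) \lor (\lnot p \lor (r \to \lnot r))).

10

Initial set: {T (((((r \leftrightarrow q) \land (\lnot q \leftrightarrow s)) \lor s) \to \lnot q) \land ((\lnot r \lor p) \lor (\lnot p \lor (r \to \lnot r))))}.
T (((((r \leftrightarrow q) \land (\lnot q \leftrightarrow s)) \lor s) \to \lnot q) \land ((\lnot r \lor p) \lor (\lnot p \lor (r \to \lnot r)))): α-rule — add T ((((r \leftrightarrow q) \land (\lnot q \leftrightarrow s)) \lor s) \to \lnot q), T ((\lnot r \lor p) \lor (\lnot p \lor (r \to \lnot r))).
T ((((r \leftrightarrow q) \land (\lnot q \leftrightarrow s)) \lor s) \to \lnot q): β-rule — branch into F (((r \leftrightarrow q) \land (\lnot q \leftrightarrow s)) \lor s)  //  T \lnot q.
  branch 1 (add F (((r \leftrightarrow q) \land (\lnot q \leftrightarrow s)) \lor s)):
    F (((r \leftrightarrow q) \land (\lnot q \leftrightarrow s)) \lor s): α-rule — add F ((r \leftrightarrow q) \land (\lnot q \leftrightarrow s)), F s.
    T ((\lnot r \lor p) \lor (\lnot p \lor (r \to \lnot r))): β-rule — branch into T (\lnot r \lor p)  //  T (\lnot p \lor (r \to \lnot r)).
      branch 1.1 (add T (\lnot r \lor p)):
        F ((r \leftrightarrow q) \land (\lnot q \leftrightarrow s)): β-rule — branch into F (r \leftrightarrow q)  //  F (\lnot q \leftrightarrow s).
          branch 1.1.1 (add F (r \leftrightarrow q)):
            T (\lnot r \lor p): β-rule — branch into T \lnot r  //  T p.
              branch 1.1.1.1 (add T \lnot r):
                F (r \leftrightarrow q): β-rule — branch into T r, F q  //  F r, T q.
                  branch 1.1.1.1.1 (add T r, F q):
                    × closes — contains both r and \lnot r.
                  branch 1.1.1.1.2 (add F r, T q):
                    ○ open, literals {q=T, r=F, s=F}.
              branch 1.1.1.2 (add T p):
                F (r \leftrightarrow q): β-rule — branch into T r, F q  //  F r, T q.
                  branch 1.1.1.2.1 (add T r, F q):
                    ○ open, literals {p=T, q=F, r=T, s=F}.
                  branch 1.1.1.2.2 (add F r, T q):
                    ○ open, literals {p=T, q=T, r=F, s=F}.
          branch 1.1.2 (add F (\lnot q \leftrightarrow s)):
            T (\lnot r \lor p): β-rule — branch into T \lnot r  //  T p.
              branch 1.1.2.1 (add T \lnot r):
                F (\lnot q \leftrightarrow s): β-rule — branch into T \lnot q, F s  //  F \lnot q, T s.
                  branch 1.1.2.1.1 (add T \lnot q, F s):
                    ○ open, literals {q=F, r=F, s=F}.
                  branch 1.1.2.1.2 (add F \lnot q, T s):
                    × closes — contains both s and \lnot s.
              branch 1.1.2.2 (add T p):
                F (\lnot q \leftrightarrow s): β-rule — branch into T \lnot q, F s  //  F \lnot q, T s.
                  branch 1.1.2.2.1 (add T \lnot q, F s):
                    ○ open, literals {p=T, q=F, s=F}.
                  branch 1.1.2.2.2 (add F \lnot q, T s):
                    × closes — contains both s and \lnot s.
      branch 1.2 (add T (\lnot p \lor (r \to \lnot r))):
        F ((r \leftrightarrow q) \land (\lnot q \leftrightarrow s)): β-rule — branch into F (r \leftrightarrow q)  //  F (\lnot q \leftrightarrow s).
          branch 1.2.1 (add F (r \leftrightarrow q)):
            T (\lnot p \lor (r \to \lnot r)): β-rule — branch into T \lnot p  //  T (r \to \lnot r).
              branch 1.2.1.1 (add T \lnot p):
                F (r \leftrightarrow q): β-rule — branch into T r, F q  //  F r, T q.
                  branch 1.2.1.1.1 (add T r, F q):
                    ○ open, literals {p=F, q=F, r=T, s=F}.
                  branch 1.2.1.1.2 (add F r, T q):
                    ○ open, literals {p=F, q=T, r=F, s=F}.
              branch 1.2.1.2 (add T (r \to \lnot r)):
                F (r \leftrightarrow q): β-rule — branch into T r, F q  //  F r, T q.
                  branch 1.2.1.2.1 (add T r, F q):
                    T (r \to \lnot r): β-rule — branch into F r  //  T \lnot r.
                      branch 1.2.1.2.1.1 (add F r):
                        × closes — contains both r and \lnot r.
                      branch 1.2.1.2.1.2 (add T \lnot r):
                        × closes — contains both r and \lnot r.
                  branch 1.2.1.2.2 (add F r, T q):
                    T (r \to \lnot r): β-rule — branch into F r  //  T \lnot r.
                      branch 1.2.1.2.2.1 (add F r):
                        ○ open, literals {q=T, r=F, s=F}.
                      branch 1.2.1.2.2.2 (add T \lnot r):
                        ○ open, literals {q=T, r=F, s=F}.
          branch 1.2.2 (add F (\lnot q \leftrightarrow s)):
            T (\lnot p \lor (r \to \lnot r)): β-rule — branch into T \lnot p  //  T (r \to \lnot r).
              branch 1.2.2.1 (add T \lnot p):
                F (\lnot q \leftrightarrow s): β-rule — branch into T \lnot q, F s  //  F \lnot q, T s.
                  branch 1.2.2.1.1 (add T \lnot q, F s):
                    ○ open, literals {p=F, q=F, s=F}.
                  branch 1.2.2.1.2 (add F \lnot q, T s):
                    × closes — contains both s and \lnot s.
              branch 1.2.2.2 (add T (r \to \lnot r)):
                F (\lnot q \leftrightarrow s): β-rule — branch into T \lnot q, F s  //  F \lnot q, T s.
                  branch 1.2.2.2.1 (add T \lnot q, F s):
                    T (r \to \lnot r): β-rule — branch into F r  //  T \lnot r.
                      branch 1.2.2.2.1.1 (add F r):
                        ○ open, literals {q=F, r=F, s=F}.
                      branch 1.2.2.2.1.2 (add T \lnot r):
                        ○ open, literals {q=F, r=F, s=F}.
                  branch 1.2.2.2.2 (add F \lnot q, T s):
                    × closes — contains both s and \lnot s.
  branch 2 (add T \lnot q):
    T ((\lnot r \lor p) \lor (\lnot p \lor (r \to \lnot r))): β-rule — branch into T (\lnot r \lor p)  //  T (\lnot p \lor (r \to \lnot r)).
      branch 2.1 (add T (\lnot r \lor p)):
        T (\lnot r \lor p): β-rule — branch into T \lnot r  //  T p.
          branch 2.1.1 (add T \lnot r):
            ○ open, literals {q=F, r=F}.
          branch 2.1.2 (add T p):
            ○ open, literals {p=T, q=F}.
      branch 2.2 (add T (\lnot p \lor (r \to \lnot r))):
        T (\lnot p \lor (r \to \lnot r)): β-rule — branch into T \lnot p  //  T (r \to \lnot r).
          branch 2.2.1 (add T \lnot p):
            ○ open, literals {p=F, q=F}.
          branch 2.2.2 (add T (r \to \lnot r)):
            T (r \to \lnot r): β-rule — branch into F r  //  T \lnot r.
              branch 2.2.2.1 (add F r):
                ○ open, literals {q=F, r=F}.
              branch 2.2.2.2 (add T \lnot r):
                ○ open, literals {q=F, r=F}.
7 branches closed, 17 open.
Each open branch fixes some atoms; the unmentioned ones are free. Counting distinct full assignments: branch {q=T, r=F, s=F} (p) contributes 2 new; branch {p=T, q=F, r=T, s=F} (none free) contributes 1 new; branch {p=T, q=T, r=F, s=F} (none free) contributes 0 new; branch {q=F, r=F, s=F} (p) contributes 2 new; branch {p=T, q=F, s=F} (r) contributes 0 new; branch {p=F, q=F, r=T, s=F} (none free) contributes 1 new; branch {p=F, q=T, r=F, s=F} (none free) contributes 0 new; branch {q=T, r=F, s=F} (p) contributes 0 new; branch {q=T, r=F, s=F} (p) contributes 0 new; branch {p=F, q=F, s=F} (r) contributes 0 new; branch {q=F, r=F, s=F} (p) contributes 0 new; branch {q=F, r=F, s=F} (p) contributes 0 new; branch {q=F, r=F} (p, s) contributes 2 new; branch {p=T, q=F} (r, s) contributes 1 new; branch {p=F, q=F} (r, s) contributes 1 new; branch {q=F, r=F} (p, s) contributes 0 new; branch {q=F, r=F} (p, s) contributes 0 new. Total: 10.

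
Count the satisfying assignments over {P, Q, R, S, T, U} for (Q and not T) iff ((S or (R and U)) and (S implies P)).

Initial set: {((Q and not T) iff ((S or (R and U)) and (S implies P)))}.
((Q and not T) iff ((S or (R and U)) and (S implies P))): β-rule — branch into (Q and not T), ((S or (R and U)) and (S implies P))  //  not (Q and not T), not ((S or (R and U)) and (S implies P)).
  branch 1 (add (Q and not T), ((S or (R and U)) and (S implies P))):
    (Q and not T): α-rule — add Q, not T.
    ((S or (R and U)) and (S implies P)): α-rule — add (S or (R and U)), (S implies P).
    (S or (R and U)): β-rule — branch into S  //  (R and U).
      branch 1.1 (add S):
        (S implies P): β-rule — branch into not S  //  P.
          branch 1.1.1 (add not S):
            × closes — contains both S and not S.
          branch 1.1.2 (add P):
            ○ open, literals {P=true, Q=true, S=true, T=false}.
      branch 1.2 (add (R and U)):
        (R and U): α-rule — add R, U.
        (S implies P): β-rule — branch into not S  //  P.
          branch 1.2.1 (add not S):
            ○ open, literals {Q=true, R=true, S=false, T=false, U=true}.
          branch 1.2.2 (add P):
            ○ open, literals {P=true, Q=true, R=true, T=false, U=true}.
  branch 2 (add not (Q and not T), not ((S or (R and U)) and (S implies P))):
    not (Q and not T): β-rule — branch into not Q  //  not not T.
      branch 2.1 (add not Q):
        not ((S or (R and U)) and (S implies P)): β-rule — branch into not (S or (R and U))  //  not (S implies P).
          branch 2.1.1 (add not (S or (R and U))):
            not (S or (R and U)): α-rule — add not S, not (R and U).
            not (R and U): β-rule — branch into not R  //  not U.
              branch 2.1.1.1 (add not R):
                ○ open, literals {Q=false, R=false, S=false}.
              branch 2.1.1.2 (add not U):
                ○ open, literals {Q=false, S=false, U=false}.
          branch 2.1.2 (add not (S implies P)):
            not (S implies P): α-rule — add S, not P.
            ○ open, literals {P=false, Q=false, S=true}.
      branch 2.2 (add not not T):
        not ((S or (R and U)) and (S implies P)): β-rule — branch into not (S or (R and U))  //  not (S implies P).
          branch 2.2.1 (add not (S or (R and U))):
            not (S or (R and U)): α-rule — add not S, not (R and U).
            not (R and U): β-rule — branch into not R  //  not U.
              branch 2.2.1.1 (add not R):
                ○ open, literals {R=false, S=false, T=true}.
              branch 2.2.1.2 (add not U):
                ○ open, literals {S=false, T=true, U=false}.
          branch 2.2.2 (add not (S implies P)):
            not (S implies P): α-rule — add S, not P.
            ○ open, literals {P=false, S=true, T=true}.
1 branch closed, 9 open.
Each open branch fixes some atoms; the unmentioned ones are free. Counting distinct full assignments: branch {P=true, Q=true, S=true, T=false} (R, U) contributes 4 new; branch {Q=true, R=true, S=false, T=false, U=true} (P) contributes 2 new; branch {P=true, Q=true, R=true, T=false, U=true} (S) contributes 0 new; branch {Q=false, R=false, S=false} (P, T, U) contributes 8 new; branch {Q=false, S=false, U=false} (P, R, T) contributes 4 new; branch {P=false, Q=false, S=true} (R, T, U) contributes 8 new; branch {R=false, S=false, T=true} (P, Q, U) contributes 4 new; branch {S=false, T=true, U=false} (P, Q, R) contributes 2 new; branch {P=false, S=true, T=true} (Q, R, U) contributes 4 new. Total: 36.

36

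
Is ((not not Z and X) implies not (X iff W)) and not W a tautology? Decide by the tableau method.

Not valid

Assume the negation and expand:
Initial set: {not (((not not Z and X) implies not (X iff W)) and not W)}.
not (((not not Z and X) implies not (X iff W)) and not W): β-rule — branch into not ((not not Z and X) implies not (X iff W))  //  not not W.
  branch 1 (add not ((not not Z and X) implies not (X iff W))):
    not ((not not Z and X) implies not (X iff W)): α-rule — add (not not Z and X), not not (X iff W).
    (not not Z and X): α-rule — add not not Z, X.
    not not Z: drop double negation, giving Z.
    not not (X iff W): β-rule — branch into X, W  //  not X, not W.
      branch 1.1 (add X, W):
        ○ open, literals {W=1, X=1, Z=1}.
      branch 1.2 (add not X, not W):
        × closes — contains both X and not X.
  branch 2 (add not not W):
    ○ open, literals {W=1}.
1 branch closed, 2 open.
An open branch gives a countermodel: W=1, X=1, Z=1 (unmentioned atoms arbitrary); under it the original formula is false.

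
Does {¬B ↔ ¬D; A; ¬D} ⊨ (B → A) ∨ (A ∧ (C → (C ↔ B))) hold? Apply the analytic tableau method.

Initial set: {(¬B ↔ ¬D); A; ¬D; ¬((B → A) ∨ (A ∧ (C → (C ↔ B))))}.
¬((B → A) ∨ (A ∧ (C → (C ↔ B)))): α-rule — add ¬(B → A), ¬(A ∧ (C → (C ↔ B))).
¬(B → A): α-rule — add B, ¬A.
× closes — contains both A and ¬A.
All 1 branch closes.
Every branch closed, so the premises entail the conclusion.

Yes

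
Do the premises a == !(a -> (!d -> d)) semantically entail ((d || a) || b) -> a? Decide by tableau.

Initial set: {(a == !(a -> (!d -> d))); !(((d || a) || b) -> a)}.
!(((d || a) || b) -> a): α-rule — add ((d || a) || b), !a.
(a == !(a -> (!d -> d))): β-rule — branch into a, !(a -> (!d -> d))  //  !a, !!(a -> (!d -> d)).
  branch 1 (add a, !(a -> (!d -> d))):
    × closes — contains both a and !a.
  branch 2 (add !a, !!(a -> (!d -> d))):
    ((d || a) || b): β-rule — branch into (d || a)  //  b.
      branch 2.1 (add (d || a)):
        !!(a -> (!d -> d)): β-rule — branch into !a  //  (!d -> d).
          branch 2.1.1 (add !a):
            (d || a): β-rule — branch into d  //  a.
              branch 2.1.1.1 (add d):
                ○ open, literals {a=F, d=T}.
              branch 2.1.1.2 (add a):
                × closes — contains both a and !a.
          branch 2.1.2 (add (!d -> d)):
            (d || a): β-rule — branch into d  //  a.
              branch 2.1.2.1 (add d):
                (!d -> d): β-rule — branch into !!d  //  d.
                  branch 2.1.2.1.1 (add !!d):
                    ○ open, literals {a=F, d=T}.
                  branch 2.1.2.1.2 (add d):
                    ○ open, literals {a=F, d=T}.
              branch 2.1.2.2 (add a):
                × closes — contains both a and !a.
      branch 2.2 (add b):
        !!(a -> (!d -> d)): β-rule — branch into !a  //  (!d -> d).
          branch 2.2.1 (add !a):
            ○ open, literals {a=F, b=T}.
          branch 2.2.2 (add (!d -> d)):
            (!d -> d): β-rule — branch into !!d  //  d.
              branch 2.2.2.1 (add !!d):
                ○ open, literals {a=F, b=T, d=T}.
              branch 2.2.2.2 (add d):
                ○ open, literals {a=F, b=T, d=T}.
3 branches closed, 6 open.
An open branch gives a countermodel: a=F, d=T (unmentioned atoms arbitrary); the premises hold there but the conclusion fails.

No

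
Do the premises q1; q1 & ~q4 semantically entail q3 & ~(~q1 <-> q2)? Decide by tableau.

No

Initial set: {q1; (q1 & ~q4); ~(q3 & ~(~q1 <-> q2))}.
(q1 & ~q4): α-rule — add q1, ~q4.
~(q3 & ~(~q1 <-> q2)): β-rule — branch into ~q3  //  ~~(~q1 <-> q2).
  branch 1 (add ~q3):
    ○ open, literals {q1=1, q3=0, q4=0}.
  branch 2 (add ~~(~q1 <-> q2)):
    ~~(~q1 <-> q2): β-rule — branch into ~q1, q2  //  ~~q1, ~q2.
      branch 2.1 (add ~q1, q2):
        × closes — contains both q1 and ~q1.
      branch 2.2 (add ~~q1, ~q2):
        ○ open, literals {q1=1, q2=0, q4=0}.
1 branch closed, 2 open.
An open branch gives a countermodel: q1=1, q3=0, q4=0 (unmentioned atoms arbitrary); the premises hold there but the conclusion fails.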